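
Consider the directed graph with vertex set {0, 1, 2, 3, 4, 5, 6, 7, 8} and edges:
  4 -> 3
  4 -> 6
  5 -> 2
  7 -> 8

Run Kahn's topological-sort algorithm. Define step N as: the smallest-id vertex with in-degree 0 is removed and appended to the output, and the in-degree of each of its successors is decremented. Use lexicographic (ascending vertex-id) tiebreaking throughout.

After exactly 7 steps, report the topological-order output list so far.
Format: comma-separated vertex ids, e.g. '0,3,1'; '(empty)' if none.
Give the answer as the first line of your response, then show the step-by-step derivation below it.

0,1,4,3,5,2,6

step 1: output 0; order=[0]; indeg=(0,0,1,1,0,0,1,0,1)
step 2: output 1; order=[0,1]; indeg=(0,0,1,1,0,0,1,0,1)
step 3: output 4; order=[0,1,4]; indeg=(0,0,1,0,0,0,0,0,1)
step 4: output 3; order=[0,1,4,3]; indeg=(0,0,1,0,0,0,0,0,1)
step 5: output 5; order=[0,1,4,3,5]; indeg=(0,0,0,0,0,0,0,0,1)
step 6: output 2; order=[0,1,4,3,5,2]; indeg=(0,0,0,0,0,0,0,0,1)
step 7: output 6; order=[0,1,4,3,5,2,6]; indeg=(0,0,0,0,0,0,0,0,1)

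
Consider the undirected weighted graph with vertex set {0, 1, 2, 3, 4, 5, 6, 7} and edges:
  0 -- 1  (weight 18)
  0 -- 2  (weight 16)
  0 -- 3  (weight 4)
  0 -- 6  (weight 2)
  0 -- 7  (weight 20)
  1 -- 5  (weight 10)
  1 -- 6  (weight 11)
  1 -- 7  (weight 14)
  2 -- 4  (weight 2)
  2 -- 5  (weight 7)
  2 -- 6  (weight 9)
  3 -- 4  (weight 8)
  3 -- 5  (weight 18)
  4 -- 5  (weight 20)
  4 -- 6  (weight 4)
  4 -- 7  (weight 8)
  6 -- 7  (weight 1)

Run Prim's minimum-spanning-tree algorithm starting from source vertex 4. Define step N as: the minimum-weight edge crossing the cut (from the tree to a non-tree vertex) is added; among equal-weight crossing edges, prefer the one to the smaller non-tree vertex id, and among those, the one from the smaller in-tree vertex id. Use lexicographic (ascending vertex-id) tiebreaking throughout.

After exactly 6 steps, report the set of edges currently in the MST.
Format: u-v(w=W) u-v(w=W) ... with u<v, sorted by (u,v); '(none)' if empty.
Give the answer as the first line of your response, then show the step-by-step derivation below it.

0-3(w=4) 0-6(w=2) 2-4(w=2) 2-5(w=7) 4-6(w=4) 6-7(w=1)

step 1: add edge 2-4 (w=2); MST = {2-4(w=2)}
step 2: add edge 4-6 (w=4); MST = {2-4(w=2) 4-6(w=4)}
step 3: add edge 6-7 (w=1); MST = {2-4(w=2) 4-6(w=4) 6-7(w=1)}
step 4: add edge 0-6 (w=2); MST = {0-6(w=2) 2-4(w=2) 4-6(w=4) 6-7(w=1)}
step 5: add edge 0-3 (w=4); MST = {0-3(w=4) 0-6(w=2) 2-4(w=2) 4-6(w=4) 6-7(w=1)}
step 6: add edge 2-5 (w=7); MST = {0-3(w=4) 0-6(w=2) 2-4(w=2) 2-5(w=7) 4-6(w=4) 6-7(w=1)}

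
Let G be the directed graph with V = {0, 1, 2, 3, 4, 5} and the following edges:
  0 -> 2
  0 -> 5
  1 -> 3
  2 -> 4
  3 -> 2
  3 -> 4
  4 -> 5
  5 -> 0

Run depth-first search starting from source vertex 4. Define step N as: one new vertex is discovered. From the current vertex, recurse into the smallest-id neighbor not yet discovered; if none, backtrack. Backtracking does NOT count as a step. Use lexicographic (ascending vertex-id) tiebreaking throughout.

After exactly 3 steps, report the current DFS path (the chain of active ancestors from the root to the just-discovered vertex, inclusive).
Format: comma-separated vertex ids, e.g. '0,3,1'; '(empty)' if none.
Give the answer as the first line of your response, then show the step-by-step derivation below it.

4,5,0

step 1: discover 4; path=4; order=4
step 2: discover 5; path=4>5; order=4,5
step 3: discover 0; path=4>5>0; order=4,5,0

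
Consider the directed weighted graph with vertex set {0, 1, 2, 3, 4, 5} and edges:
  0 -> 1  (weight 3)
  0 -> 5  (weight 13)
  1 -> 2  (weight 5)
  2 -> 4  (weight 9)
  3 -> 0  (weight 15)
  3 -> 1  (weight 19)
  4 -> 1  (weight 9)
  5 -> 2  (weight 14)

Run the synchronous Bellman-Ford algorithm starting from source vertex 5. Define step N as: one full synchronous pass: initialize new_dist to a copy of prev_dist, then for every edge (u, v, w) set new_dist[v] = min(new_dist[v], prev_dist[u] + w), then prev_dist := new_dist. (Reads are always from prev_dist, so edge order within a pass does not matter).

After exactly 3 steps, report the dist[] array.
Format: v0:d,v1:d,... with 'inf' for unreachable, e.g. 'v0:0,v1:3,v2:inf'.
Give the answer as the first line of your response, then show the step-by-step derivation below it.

v0:inf,v1:32,v2:14,v3:inf,v4:23,v5:0

step 1: dist = v0:inf,v1:inf,v2:14,v3:inf,v4:inf,v5:0
step 2: dist = v0:inf,v1:inf,v2:14,v3:inf,v4:23,v5:0
step 3: dist = v0:inf,v1:32,v2:14,v3:inf,v4:23,v5:0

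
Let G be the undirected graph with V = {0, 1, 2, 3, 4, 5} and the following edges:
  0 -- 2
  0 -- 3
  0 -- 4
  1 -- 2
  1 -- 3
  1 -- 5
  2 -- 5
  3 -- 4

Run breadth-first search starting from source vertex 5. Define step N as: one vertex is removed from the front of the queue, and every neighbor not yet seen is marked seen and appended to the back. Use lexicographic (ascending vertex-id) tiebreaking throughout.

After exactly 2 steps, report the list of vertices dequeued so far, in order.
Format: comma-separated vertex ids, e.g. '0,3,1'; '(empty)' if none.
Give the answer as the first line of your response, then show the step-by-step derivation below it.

5,1

step 1: dequeue 5; queue=[1,2]; order=5
step 2: dequeue 1; queue=[2,3]; order=5,1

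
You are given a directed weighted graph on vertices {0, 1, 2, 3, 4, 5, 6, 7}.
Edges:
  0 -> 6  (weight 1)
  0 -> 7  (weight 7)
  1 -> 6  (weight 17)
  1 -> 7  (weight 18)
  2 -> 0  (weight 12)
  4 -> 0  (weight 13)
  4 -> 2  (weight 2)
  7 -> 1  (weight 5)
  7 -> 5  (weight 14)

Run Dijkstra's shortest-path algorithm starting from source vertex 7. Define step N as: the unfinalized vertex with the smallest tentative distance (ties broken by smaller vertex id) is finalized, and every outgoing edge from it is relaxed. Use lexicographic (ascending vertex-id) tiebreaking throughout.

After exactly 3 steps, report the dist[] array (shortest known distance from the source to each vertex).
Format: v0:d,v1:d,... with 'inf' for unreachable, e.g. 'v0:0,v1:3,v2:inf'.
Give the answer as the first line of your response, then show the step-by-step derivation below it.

v0:inf,v1:5,v2:inf,v3:inf,v4:inf,v5:14,v6:22,v7:0

step 1: dist = v0:inf,v1:5,v2:inf,v3:inf,v4:inf,v5:14,v6:inf,v7:0
step 2: dist = v0:inf,v1:5,v2:inf,v3:inf,v4:inf,v5:14,v6:22,v7:0
step 3: dist = v0:inf,v1:5,v2:inf,v3:inf,v4:inf,v5:14,v6:22,v7:0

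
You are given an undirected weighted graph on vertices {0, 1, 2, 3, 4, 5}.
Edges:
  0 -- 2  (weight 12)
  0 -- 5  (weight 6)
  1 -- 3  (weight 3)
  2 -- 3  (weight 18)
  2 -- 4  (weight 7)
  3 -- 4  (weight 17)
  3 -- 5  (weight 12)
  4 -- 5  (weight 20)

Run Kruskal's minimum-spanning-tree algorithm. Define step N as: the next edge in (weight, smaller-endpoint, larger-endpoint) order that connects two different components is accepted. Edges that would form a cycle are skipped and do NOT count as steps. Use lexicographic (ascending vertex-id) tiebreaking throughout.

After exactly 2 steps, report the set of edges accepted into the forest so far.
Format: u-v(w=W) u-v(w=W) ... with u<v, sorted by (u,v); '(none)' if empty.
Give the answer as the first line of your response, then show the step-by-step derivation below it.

0-5(w=6) 1-3(w=3)

step 1: add edge 1-3 (w=3); MST = {1-3(w=3)}
step 2: add edge 0-5 (w=6); MST = {0-5(w=6) 1-3(w=3)}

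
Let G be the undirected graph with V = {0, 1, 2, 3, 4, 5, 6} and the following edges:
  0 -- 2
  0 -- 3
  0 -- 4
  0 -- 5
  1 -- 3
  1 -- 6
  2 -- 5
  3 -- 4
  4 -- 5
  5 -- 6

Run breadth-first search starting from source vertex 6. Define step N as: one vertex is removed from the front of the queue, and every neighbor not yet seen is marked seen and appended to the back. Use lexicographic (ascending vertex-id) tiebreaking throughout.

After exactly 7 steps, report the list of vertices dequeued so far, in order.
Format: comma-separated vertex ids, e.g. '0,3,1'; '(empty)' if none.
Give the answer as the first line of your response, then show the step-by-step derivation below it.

6,1,5,3,0,2,4

step 1: dequeue 6; queue=[1,5]; order=6
step 2: dequeue 1; queue=[5,3]; order=6,1
step 3: dequeue 5; queue=[3,0,2,4]; order=6,1,5
step 4: dequeue 3; queue=[0,2,4]; order=6,1,5,3
step 5: dequeue 0; queue=[2,4]; order=6,1,5,3,0
step 6: dequeue 2; queue=[4]; order=6,1,5,3,0,2
step 7: dequeue 4; queue=[(empty)]; order=6,1,5,3,0,2,4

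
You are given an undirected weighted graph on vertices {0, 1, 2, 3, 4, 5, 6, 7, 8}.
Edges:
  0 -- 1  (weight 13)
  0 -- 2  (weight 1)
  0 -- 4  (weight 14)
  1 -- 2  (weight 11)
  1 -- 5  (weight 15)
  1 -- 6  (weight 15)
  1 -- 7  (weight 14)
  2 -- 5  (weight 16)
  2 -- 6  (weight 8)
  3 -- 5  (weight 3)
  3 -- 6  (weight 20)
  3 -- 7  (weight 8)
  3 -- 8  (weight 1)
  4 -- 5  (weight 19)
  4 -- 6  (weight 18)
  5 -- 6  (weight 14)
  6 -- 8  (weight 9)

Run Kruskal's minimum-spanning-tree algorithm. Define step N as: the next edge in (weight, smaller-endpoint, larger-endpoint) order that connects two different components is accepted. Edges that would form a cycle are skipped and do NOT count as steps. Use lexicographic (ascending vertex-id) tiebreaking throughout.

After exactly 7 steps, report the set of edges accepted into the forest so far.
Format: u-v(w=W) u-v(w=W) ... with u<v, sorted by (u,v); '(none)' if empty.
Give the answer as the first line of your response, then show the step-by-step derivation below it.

0-2(w=1) 1-2(w=11) 2-6(w=8) 3-5(w=3) 3-7(w=8) 3-8(w=1) 6-8(w=9)

step 1: add edge 0-2 (w=1); MST = {0-2(w=1)}
step 2: add edge 3-8 (w=1); MST = {0-2(w=1) 3-8(w=1)}
step 3: add edge 3-5 (w=3); MST = {0-2(w=1) 3-5(w=3) 3-8(w=1)}
step 4: add edge 2-6 (w=8); MST = {0-2(w=1) 2-6(w=8) 3-5(w=3) 3-8(w=1)}
step 5: add edge 3-7 (w=8); MST = {0-2(w=1) 2-6(w=8) 3-5(w=3) 3-7(w=8) 3-8(w=1)}
step 6: add edge 6-8 (w=9); MST = {0-2(w=1) 2-6(w=8) 3-5(w=3) 3-7(w=8) 3-8(w=1) 6-8(w=9)}
step 7: add edge 1-2 (w=11); MST = {0-2(w=1) 1-2(w=11) 2-6(w=8) 3-5(w=3) 3-7(w=8) 3-8(w=1) 6-8(w=9)}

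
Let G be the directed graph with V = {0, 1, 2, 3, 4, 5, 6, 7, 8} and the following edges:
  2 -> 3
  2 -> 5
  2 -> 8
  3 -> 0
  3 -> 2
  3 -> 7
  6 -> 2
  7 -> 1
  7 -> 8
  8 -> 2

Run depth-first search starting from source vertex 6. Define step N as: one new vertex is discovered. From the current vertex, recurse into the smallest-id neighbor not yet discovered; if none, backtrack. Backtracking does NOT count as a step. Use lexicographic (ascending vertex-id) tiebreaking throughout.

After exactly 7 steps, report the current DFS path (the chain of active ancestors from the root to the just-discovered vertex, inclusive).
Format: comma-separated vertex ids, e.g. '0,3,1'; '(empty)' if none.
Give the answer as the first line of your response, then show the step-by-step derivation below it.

6,2,3,7,8

step 1: discover 6; path=6; order=6
step 2: discover 2; path=6>2; order=6,2
step 3: discover 3; path=6>2>3; order=6,2,3
step 4: discover 0; path=6>2>3>0; order=6,2,3,0
step 5: discover 7; path=6>2>3>7; order=6,2,3,0,7
step 6: discover 1; path=6>2>3>7>1; order=6,2,3,0,7,1
step 7: discover 8; path=6>2>3>7>8; order=6,2,3,0,7,1,8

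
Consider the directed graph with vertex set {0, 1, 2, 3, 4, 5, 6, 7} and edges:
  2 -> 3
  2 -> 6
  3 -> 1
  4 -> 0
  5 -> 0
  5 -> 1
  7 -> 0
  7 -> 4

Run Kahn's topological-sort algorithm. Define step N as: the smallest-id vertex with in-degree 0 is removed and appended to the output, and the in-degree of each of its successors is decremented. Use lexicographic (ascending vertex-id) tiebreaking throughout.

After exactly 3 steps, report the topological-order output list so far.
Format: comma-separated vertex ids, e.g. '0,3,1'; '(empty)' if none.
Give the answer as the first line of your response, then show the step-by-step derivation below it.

2,3,5

step 1: output 2; order=[2]; indeg=(3,2,0,0,1,0,0,0)
step 2: output 3; order=[2,3]; indeg=(3,1,0,0,1,0,0,0)
step 3: output 5; order=[2,3,5]; indeg=(2,0,0,0,1,0,0,0)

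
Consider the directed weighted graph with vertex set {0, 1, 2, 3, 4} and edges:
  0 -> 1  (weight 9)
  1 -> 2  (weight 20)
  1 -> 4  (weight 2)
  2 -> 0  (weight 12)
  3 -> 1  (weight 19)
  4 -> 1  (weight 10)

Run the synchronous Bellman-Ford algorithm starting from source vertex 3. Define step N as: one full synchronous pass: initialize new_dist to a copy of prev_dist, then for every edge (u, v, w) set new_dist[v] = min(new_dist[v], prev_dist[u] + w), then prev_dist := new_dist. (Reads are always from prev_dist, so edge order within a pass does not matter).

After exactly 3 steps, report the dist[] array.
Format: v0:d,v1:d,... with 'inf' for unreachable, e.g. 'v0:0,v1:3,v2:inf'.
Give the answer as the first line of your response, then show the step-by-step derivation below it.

v0:51,v1:19,v2:39,v3:0,v4:21

step 1: dist = v0:inf,v1:19,v2:inf,v3:0,v4:inf
step 2: dist = v0:inf,v1:19,v2:39,v3:0,v4:21
step 3: dist = v0:51,v1:19,v2:39,v3:0,v4:21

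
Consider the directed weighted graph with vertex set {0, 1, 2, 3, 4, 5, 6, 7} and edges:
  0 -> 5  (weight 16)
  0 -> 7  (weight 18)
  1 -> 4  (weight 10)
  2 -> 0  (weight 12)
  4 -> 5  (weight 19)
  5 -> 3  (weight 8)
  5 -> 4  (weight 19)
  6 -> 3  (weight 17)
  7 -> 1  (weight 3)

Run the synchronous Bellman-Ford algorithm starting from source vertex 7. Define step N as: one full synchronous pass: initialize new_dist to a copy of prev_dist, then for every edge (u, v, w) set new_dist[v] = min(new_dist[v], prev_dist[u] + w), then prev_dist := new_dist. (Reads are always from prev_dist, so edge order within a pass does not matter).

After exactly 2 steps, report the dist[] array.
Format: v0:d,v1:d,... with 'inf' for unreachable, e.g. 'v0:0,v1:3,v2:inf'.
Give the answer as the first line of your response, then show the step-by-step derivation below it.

v0:inf,v1:3,v2:inf,v3:inf,v4:13,v5:inf,v6:inf,v7:0

step 1: dist = v0:inf,v1:3,v2:inf,v3:inf,v4:inf,v5:inf,v6:inf,v7:0
step 2: dist = v0:inf,v1:3,v2:inf,v3:inf,v4:13,v5:inf,v6:inf,v7:0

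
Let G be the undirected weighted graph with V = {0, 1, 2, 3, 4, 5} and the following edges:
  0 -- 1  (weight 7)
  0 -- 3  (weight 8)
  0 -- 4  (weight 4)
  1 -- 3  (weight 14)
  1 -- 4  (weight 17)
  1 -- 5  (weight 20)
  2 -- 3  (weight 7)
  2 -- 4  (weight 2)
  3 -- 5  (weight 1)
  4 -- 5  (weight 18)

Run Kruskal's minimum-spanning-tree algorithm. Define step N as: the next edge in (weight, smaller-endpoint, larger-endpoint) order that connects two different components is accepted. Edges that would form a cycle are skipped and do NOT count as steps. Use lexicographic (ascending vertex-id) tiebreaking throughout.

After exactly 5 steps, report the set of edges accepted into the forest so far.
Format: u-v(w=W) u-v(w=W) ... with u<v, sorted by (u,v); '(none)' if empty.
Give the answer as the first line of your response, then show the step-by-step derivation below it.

0-1(w=7) 0-4(w=4) 2-3(w=7) 2-4(w=2) 3-5(w=1)

step 1: add edge 3-5 (w=1); MST = {3-5(w=1)}
step 2: add edge 2-4 (w=2); MST = {2-4(w=2) 3-5(w=1)}
step 3: add edge 0-4 (w=4); MST = {0-4(w=4) 2-4(w=2) 3-5(w=1)}
step 4: add edge 0-1 (w=7); MST = {0-1(w=7) 0-4(w=4) 2-4(w=2) 3-5(w=1)}
step 5: add edge 2-3 (w=7); MST = {0-1(w=7) 0-4(w=4) 2-3(w=7) 2-4(w=2) 3-5(w=1)}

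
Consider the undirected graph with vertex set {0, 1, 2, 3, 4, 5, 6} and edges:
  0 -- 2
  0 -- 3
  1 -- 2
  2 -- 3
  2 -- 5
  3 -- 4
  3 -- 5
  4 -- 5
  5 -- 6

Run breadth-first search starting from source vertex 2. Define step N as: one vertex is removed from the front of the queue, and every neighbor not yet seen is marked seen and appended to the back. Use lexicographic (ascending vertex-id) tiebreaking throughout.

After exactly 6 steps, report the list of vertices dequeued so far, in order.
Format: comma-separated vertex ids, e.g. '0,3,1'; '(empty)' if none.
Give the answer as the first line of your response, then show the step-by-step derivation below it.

2,0,1,3,5,4

step 1: dequeue 2; queue=[0,1,3,5]; order=2
step 2: dequeue 0; queue=[1,3,5]; order=2,0
step 3: dequeue 1; queue=[3,5]; order=2,0,1
step 4: dequeue 3; queue=[5,4]; order=2,0,1,3
step 5: dequeue 5; queue=[4,6]; order=2,0,1,3,5
step 6: dequeue 4; queue=[6]; order=2,0,1,3,5,4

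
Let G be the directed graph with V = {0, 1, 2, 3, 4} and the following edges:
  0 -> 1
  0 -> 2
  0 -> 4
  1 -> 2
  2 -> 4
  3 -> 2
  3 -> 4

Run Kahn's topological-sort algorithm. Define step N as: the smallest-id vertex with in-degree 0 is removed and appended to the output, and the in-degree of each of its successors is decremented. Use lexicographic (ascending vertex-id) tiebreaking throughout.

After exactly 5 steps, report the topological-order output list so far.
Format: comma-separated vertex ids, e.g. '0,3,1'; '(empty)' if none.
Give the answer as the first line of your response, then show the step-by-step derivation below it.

0,1,3,2,4

step 1: output 0; order=[0]; indeg=(0,0,2,0,2)
step 2: output 1; order=[0,1]; indeg=(0,0,1,0,2)
step 3: output 3; order=[0,1,3]; indeg=(0,0,0,0,1)
step 4: output 2; order=[0,1,3,2]; indeg=(0,0,0,0,0)
step 5: output 4; order=[0,1,3,2,4]; indeg=(0,0,0,0,0)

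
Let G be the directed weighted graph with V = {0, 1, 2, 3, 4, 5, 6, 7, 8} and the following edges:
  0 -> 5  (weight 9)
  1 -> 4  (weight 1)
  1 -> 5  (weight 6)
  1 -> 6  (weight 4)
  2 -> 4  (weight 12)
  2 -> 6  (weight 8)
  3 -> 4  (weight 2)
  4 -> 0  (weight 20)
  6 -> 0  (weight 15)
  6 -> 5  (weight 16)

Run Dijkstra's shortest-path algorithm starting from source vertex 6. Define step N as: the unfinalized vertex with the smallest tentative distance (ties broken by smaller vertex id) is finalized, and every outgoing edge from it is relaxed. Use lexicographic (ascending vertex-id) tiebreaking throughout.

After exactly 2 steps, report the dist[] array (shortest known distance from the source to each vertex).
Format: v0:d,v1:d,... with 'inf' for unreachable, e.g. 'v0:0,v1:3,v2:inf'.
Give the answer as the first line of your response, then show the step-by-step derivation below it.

v0:15,v1:inf,v2:inf,v3:inf,v4:inf,v5:16,v6:0,v7:inf,v8:inf

step 1: dist = v0:15,v1:inf,v2:inf,v3:inf,v4:inf,v5:16,v6:0,v7:inf,v8:inf
step 2: dist = v0:15,v1:inf,v2:inf,v3:inf,v4:inf,v5:16,v6:0,v7:inf,v8:inf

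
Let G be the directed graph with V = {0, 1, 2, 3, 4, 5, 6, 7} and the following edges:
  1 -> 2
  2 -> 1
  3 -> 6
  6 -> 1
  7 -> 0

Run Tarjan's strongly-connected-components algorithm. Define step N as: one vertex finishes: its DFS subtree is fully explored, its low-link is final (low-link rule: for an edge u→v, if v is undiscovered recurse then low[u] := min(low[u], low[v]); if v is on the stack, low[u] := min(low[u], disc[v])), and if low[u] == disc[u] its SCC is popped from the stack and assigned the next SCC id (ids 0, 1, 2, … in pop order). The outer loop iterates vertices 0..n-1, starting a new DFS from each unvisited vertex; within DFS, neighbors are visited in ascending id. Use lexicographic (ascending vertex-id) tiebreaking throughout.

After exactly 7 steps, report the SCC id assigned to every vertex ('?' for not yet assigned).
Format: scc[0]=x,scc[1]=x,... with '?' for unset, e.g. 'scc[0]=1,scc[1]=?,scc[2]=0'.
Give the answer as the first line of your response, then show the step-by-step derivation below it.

scc[0]=0,scc[1]=1,scc[2]=1,scc[3]=3,scc[4]=4,scc[5]=5,scc[6]=2,scc[7]=?

step 1: low=(low[0]=0,low[1]=?,low[2]=?,low[3]=?,low[4]=?,low[5]=?,low[6]=?,low[7]=?); scc=(scc[0]=0,scc[1]=?,scc[2]=?,scc[3]=?,scc[4]=?,scc[5]=?,scc[6]=?,scc[7]=?)
step 2: low=(low[0]=0,low[1]=1,low[2]=1,low[3]=?,low[4]=?,low[5]=?,low[6]=?,low[7]=?); scc=(scc[0]=0,scc[1]=?,scc[2]=?,scc[3]=?,scc[4]=?,scc[5]=?,scc[6]=?,scc[7]=?)
step 3: low=(low[0]=0,low[1]=1,low[2]=1,low[3]=?,low[4]=?,low[5]=?,low[6]=?,low[7]=?); scc=(scc[0]=0,scc[1]=1,scc[2]=1,scc[3]=?,scc[4]=?,scc[5]=?,scc[6]=?,scc[7]=?)
step 4: low=(low[0]=0,low[1]=1,low[2]=1,low[3]=3,low[4]=?,low[5]=?,low[6]=4,low[7]=?); scc=(scc[0]=0,scc[1]=1,scc[2]=1,scc[3]=?,scc[4]=?,scc[5]=?,scc[6]=2,scc[7]=?)
step 5: low=(low[0]=0,low[1]=1,low[2]=1,low[3]=3,low[4]=?,low[5]=?,low[6]=4,low[7]=?); scc=(scc[0]=0,scc[1]=1,scc[2]=1,scc[3]=3,scc[4]=?,scc[5]=?,scc[6]=2,scc[7]=?)
step 6: low=(low[0]=0,low[1]=1,low[2]=1,low[3]=3,low[4]=5,low[5]=?,low[6]=4,low[7]=?); scc=(scc[0]=0,scc[1]=1,scc[2]=1,scc[3]=3,scc[4]=4,scc[5]=?,scc[6]=2,scc[7]=?)
step 7: low=(low[0]=0,low[1]=1,low[2]=1,low[3]=3,low[4]=5,low[5]=6,low[6]=4,low[7]=?); scc=(scc[0]=0,scc[1]=1,scc[2]=1,scc[3]=3,scc[4]=4,scc[5]=5,scc[6]=2,scc[7]=?)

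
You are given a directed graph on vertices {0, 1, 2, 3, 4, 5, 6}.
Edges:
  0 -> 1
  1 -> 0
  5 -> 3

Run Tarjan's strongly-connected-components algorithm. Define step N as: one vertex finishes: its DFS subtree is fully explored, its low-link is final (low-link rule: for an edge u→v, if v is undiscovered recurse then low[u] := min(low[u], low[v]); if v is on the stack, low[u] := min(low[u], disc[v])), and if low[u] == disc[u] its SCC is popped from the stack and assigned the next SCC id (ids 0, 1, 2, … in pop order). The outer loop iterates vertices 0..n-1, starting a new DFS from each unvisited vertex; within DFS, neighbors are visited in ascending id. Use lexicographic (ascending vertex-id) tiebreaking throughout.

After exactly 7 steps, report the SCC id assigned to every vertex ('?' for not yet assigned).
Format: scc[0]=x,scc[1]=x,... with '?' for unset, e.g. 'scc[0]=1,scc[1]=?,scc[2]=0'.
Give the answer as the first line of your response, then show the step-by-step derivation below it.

scc[0]=0,scc[1]=0,scc[2]=1,scc[3]=2,scc[4]=3,scc[5]=4,scc[6]=5

step 1: low=(low[0]=0,low[1]=0,low[2]=?,low[3]=?,low[4]=?,low[5]=?,low[6]=?); scc=(scc[0]=?,scc[1]=?,scc[2]=?,scc[3]=?,scc[4]=?,scc[5]=?,scc[6]=?)
step 2: low=(low[0]=0,low[1]=0,low[2]=?,low[3]=?,low[4]=?,low[5]=?,low[6]=?); scc=(scc[0]=0,scc[1]=0,scc[2]=?,scc[3]=?,scc[4]=?,scc[5]=?,scc[6]=?)
step 3: low=(low[0]=0,low[1]=0,low[2]=2,low[3]=?,low[4]=?,low[5]=?,low[6]=?); scc=(scc[0]=0,scc[1]=0,scc[2]=1,scc[3]=?,scc[4]=?,scc[5]=?,scc[6]=?)
step 4: low=(low[0]=0,low[1]=0,low[2]=2,low[3]=3,low[4]=?,low[5]=?,low[6]=?); scc=(scc[0]=0,scc[1]=0,scc[2]=1,scc[3]=2,scc[4]=?,scc[5]=?,scc[6]=?)
step 5: low=(low[0]=0,low[1]=0,low[2]=2,low[3]=3,low[4]=4,low[5]=?,low[6]=?); scc=(scc[0]=0,scc[1]=0,scc[2]=1,scc[3]=2,scc[4]=3,scc[5]=?,scc[6]=?)
step 6: low=(low[0]=0,low[1]=0,low[2]=2,low[3]=3,low[4]=4,low[5]=5,low[6]=?); scc=(scc[0]=0,scc[1]=0,scc[2]=1,scc[3]=2,scc[4]=3,scc[5]=4,scc[6]=?)
step 7: low=(low[0]=0,low[1]=0,low[2]=2,low[3]=3,low[4]=4,low[5]=5,low[6]=6); scc=(scc[0]=0,scc[1]=0,scc[2]=1,scc[3]=2,scc[4]=3,scc[5]=4,scc[6]=5)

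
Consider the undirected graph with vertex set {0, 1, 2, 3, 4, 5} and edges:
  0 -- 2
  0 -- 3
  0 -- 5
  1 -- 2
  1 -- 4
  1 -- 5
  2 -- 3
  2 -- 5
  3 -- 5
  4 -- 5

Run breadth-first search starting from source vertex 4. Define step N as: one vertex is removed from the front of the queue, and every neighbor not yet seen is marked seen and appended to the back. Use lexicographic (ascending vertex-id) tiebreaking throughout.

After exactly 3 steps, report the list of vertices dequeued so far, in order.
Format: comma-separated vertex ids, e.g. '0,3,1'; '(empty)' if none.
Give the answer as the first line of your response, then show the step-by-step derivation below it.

4,1,5

step 1: dequeue 4; queue=[1,5]; order=4
step 2: dequeue 1; queue=[5,2]; order=4,1
step 3: dequeue 5; queue=[2,0,3]; order=4,1,5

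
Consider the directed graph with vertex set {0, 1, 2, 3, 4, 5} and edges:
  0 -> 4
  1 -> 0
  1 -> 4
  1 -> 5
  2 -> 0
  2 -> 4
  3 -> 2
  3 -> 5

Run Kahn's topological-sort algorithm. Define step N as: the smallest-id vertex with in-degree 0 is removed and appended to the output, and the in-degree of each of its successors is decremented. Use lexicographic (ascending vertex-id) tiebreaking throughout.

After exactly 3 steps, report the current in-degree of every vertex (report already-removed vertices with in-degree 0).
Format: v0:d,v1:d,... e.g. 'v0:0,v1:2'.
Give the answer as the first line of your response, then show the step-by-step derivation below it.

v0:0,v1:0,v2:0,v3:0,v4:1,v5:0

step 1: output 1; order=[1]; indeg=(1,0,1,0,2,1)
step 2: output 3; order=[1,3]; indeg=(1,0,0,0,2,0)
step 3: output 2; order=[1,3,2]; indeg=(0,0,0,0,1,0)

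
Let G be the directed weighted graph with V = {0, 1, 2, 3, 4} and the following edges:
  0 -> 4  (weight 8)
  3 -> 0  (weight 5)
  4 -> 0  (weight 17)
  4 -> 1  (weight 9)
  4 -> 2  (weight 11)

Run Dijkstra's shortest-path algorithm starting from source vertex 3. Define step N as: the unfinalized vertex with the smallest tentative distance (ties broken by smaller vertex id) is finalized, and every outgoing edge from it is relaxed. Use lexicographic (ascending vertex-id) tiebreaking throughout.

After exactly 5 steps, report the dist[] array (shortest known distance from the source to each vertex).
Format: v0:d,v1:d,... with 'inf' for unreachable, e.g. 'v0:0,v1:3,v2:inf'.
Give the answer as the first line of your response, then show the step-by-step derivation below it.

v0:5,v1:22,v2:24,v3:0,v4:13

step 1: dist = v0:5,v1:inf,v2:inf,v3:0,v4:inf
step 2: dist = v0:5,v1:inf,v2:inf,v3:0,v4:13
step 3: dist = v0:5,v1:22,v2:24,v3:0,v4:13
step 4: dist = v0:5,v1:22,v2:24,v3:0,v4:13
step 5: dist = v0:5,v1:22,v2:24,v3:0,v4:13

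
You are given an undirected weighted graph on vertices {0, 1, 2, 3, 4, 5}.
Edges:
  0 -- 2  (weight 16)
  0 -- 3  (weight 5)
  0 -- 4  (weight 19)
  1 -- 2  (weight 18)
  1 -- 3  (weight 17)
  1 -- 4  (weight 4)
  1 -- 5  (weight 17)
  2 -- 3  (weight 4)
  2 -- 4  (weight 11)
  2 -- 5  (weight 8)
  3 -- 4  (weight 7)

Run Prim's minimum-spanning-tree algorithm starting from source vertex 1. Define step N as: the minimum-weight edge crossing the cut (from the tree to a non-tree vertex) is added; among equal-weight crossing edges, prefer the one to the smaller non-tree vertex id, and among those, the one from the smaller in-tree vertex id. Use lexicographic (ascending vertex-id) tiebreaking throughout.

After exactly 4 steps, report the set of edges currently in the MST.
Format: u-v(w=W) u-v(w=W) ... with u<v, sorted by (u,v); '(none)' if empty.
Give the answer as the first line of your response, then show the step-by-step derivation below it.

0-3(w=5) 1-4(w=4) 2-3(w=4) 3-4(w=7)

step 1: add edge 1-4 (w=4); MST = {1-4(w=4)}
step 2: add edge 3-4 (w=7); MST = {1-4(w=4) 3-4(w=7)}
step 3: add edge 2-3 (w=4); MST = {1-4(w=4) 2-3(w=4) 3-4(w=7)}
step 4: add edge 0-3 (w=5); MST = {0-3(w=5) 1-4(w=4) 2-3(w=4) 3-4(w=7)}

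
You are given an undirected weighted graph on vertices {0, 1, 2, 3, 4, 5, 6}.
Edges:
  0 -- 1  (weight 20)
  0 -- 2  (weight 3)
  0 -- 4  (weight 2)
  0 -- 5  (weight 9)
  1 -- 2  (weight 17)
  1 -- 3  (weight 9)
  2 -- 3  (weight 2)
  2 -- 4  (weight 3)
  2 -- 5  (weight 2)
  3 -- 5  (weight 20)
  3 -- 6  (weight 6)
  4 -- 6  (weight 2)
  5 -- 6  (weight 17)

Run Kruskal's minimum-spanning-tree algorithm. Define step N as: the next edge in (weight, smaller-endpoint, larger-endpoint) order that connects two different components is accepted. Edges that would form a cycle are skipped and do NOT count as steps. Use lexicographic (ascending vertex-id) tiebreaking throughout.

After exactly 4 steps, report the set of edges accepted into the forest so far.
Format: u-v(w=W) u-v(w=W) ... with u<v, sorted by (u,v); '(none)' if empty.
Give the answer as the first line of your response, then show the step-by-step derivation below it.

0-4(w=2) 2-3(w=2) 2-5(w=2) 4-6(w=2)

step 1: add edge 0-4 (w=2); MST = {0-4(w=2)}
step 2: add edge 2-3 (w=2); MST = {0-4(w=2) 2-3(w=2)}
step 3: add edge 2-5 (w=2); MST = {0-4(w=2) 2-3(w=2) 2-5(w=2)}
step 4: add edge 4-6 (w=2); MST = {0-4(w=2) 2-3(w=2) 2-5(w=2) 4-6(w=2)}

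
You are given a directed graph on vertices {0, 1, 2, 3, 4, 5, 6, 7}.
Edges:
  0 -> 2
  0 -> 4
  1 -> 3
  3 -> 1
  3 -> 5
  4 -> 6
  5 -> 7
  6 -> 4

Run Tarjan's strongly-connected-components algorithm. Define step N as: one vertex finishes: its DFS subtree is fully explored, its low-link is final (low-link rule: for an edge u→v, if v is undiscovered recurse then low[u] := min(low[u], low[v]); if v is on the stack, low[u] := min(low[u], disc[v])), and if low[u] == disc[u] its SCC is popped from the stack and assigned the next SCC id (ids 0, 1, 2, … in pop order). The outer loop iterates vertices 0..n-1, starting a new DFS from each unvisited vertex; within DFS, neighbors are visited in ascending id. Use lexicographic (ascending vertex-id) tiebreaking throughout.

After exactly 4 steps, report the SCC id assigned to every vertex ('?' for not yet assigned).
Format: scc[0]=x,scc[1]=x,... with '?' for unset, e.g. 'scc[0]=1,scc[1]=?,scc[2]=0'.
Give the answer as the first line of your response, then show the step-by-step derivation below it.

scc[0]=2,scc[1]=?,scc[2]=0,scc[3]=?,scc[4]=1,scc[5]=?,scc[6]=1,scc[7]=?

step 1: low=(low[0]=0,low[1]=?,low[2]=1,low[3]=?,low[4]=?,low[5]=?,low[6]=?,low[7]=?); scc=(scc[0]=?,scc[1]=?,scc[2]=0,scc[3]=?,scc[4]=?,scc[5]=?,scc[6]=?,scc[7]=?)
step 2: low=(low[0]=0,low[1]=?,low[2]=1,low[3]=?,low[4]=2,low[5]=?,low[6]=2,low[7]=?); scc=(scc[0]=?,scc[1]=?,scc[2]=0,scc[3]=?,scc[4]=?,scc[5]=?,scc[6]=?,scc[7]=?)
step 3: low=(low[0]=0,low[1]=?,low[2]=1,low[3]=?,low[4]=2,low[5]=?,low[6]=2,low[7]=?); scc=(scc[0]=?,scc[1]=?,scc[2]=0,scc[3]=?,scc[4]=1,scc[5]=?,scc[6]=1,scc[7]=?)
step 4: low=(low[0]=0,low[1]=?,low[2]=1,low[3]=?,low[4]=2,low[5]=?,low[6]=2,low[7]=?); scc=(scc[0]=2,scc[1]=?,scc[2]=0,scc[3]=?,scc[4]=1,scc[5]=?,scc[6]=1,scc[7]=?)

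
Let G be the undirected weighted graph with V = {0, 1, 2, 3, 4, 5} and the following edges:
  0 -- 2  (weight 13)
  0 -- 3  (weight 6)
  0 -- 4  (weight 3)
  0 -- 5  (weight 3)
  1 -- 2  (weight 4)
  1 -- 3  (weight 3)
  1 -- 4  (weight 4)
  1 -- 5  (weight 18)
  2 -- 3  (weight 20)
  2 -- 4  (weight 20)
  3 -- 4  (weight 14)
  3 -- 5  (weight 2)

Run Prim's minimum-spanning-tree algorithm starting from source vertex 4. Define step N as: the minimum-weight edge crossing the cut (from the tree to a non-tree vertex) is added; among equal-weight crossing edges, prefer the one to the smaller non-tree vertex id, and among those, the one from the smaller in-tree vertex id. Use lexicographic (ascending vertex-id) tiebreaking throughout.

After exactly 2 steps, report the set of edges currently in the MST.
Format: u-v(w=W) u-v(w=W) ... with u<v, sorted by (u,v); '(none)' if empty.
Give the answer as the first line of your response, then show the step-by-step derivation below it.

0-4(w=3) 0-5(w=3)

step 1: add edge 0-4 (w=3); MST = {0-4(w=3)}
step 2: add edge 0-5 (w=3); MST = {0-4(w=3) 0-5(w=3)}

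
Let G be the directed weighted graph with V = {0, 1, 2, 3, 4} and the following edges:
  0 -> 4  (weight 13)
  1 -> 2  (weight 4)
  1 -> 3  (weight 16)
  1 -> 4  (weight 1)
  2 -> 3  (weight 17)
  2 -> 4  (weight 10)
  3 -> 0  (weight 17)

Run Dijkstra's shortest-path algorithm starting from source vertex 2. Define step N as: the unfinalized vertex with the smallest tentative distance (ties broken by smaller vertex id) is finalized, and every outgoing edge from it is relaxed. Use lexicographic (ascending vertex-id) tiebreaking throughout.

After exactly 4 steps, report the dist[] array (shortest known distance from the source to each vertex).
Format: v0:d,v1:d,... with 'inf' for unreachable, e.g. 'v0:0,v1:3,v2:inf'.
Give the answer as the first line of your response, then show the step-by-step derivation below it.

v0:34,v1:inf,v2:0,v3:17,v4:10

step 1: dist = v0:inf,v1:inf,v2:0,v3:17,v4:10
step 2: dist = v0:inf,v1:inf,v2:0,v3:17,v4:10
step 3: dist = v0:34,v1:inf,v2:0,v3:17,v4:10
step 4: dist = v0:34,v1:inf,v2:0,v3:17,v4:10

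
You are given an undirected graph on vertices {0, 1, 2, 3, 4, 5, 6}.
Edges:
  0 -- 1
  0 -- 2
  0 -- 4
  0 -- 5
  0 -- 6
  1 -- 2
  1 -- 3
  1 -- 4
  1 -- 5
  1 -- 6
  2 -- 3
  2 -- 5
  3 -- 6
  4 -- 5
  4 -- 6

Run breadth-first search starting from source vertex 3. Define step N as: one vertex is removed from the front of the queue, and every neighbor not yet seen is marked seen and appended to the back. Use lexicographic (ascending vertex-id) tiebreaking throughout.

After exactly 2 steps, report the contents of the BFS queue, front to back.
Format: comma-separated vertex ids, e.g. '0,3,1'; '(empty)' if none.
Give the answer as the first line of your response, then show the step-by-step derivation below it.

2,6,0,4,5

step 1: dequeue 3; queue=[1,2,6]; order=3
step 2: dequeue 1; queue=[2,6,0,4,5]; order=3,1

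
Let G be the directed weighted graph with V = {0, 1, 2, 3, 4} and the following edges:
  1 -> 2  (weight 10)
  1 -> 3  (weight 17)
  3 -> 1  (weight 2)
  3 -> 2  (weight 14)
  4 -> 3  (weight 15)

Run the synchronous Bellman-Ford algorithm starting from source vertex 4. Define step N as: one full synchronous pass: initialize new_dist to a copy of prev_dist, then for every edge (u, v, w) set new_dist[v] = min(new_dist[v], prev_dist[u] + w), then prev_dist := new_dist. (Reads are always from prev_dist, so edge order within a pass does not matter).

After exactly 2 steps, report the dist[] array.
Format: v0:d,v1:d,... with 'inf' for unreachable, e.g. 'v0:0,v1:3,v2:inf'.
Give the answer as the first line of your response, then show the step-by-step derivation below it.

v0:inf,v1:17,v2:29,v3:15,v4:0

step 1: dist = v0:inf,v1:inf,v2:inf,v3:15,v4:0
step 2: dist = v0:inf,v1:17,v2:29,v3:15,v4:0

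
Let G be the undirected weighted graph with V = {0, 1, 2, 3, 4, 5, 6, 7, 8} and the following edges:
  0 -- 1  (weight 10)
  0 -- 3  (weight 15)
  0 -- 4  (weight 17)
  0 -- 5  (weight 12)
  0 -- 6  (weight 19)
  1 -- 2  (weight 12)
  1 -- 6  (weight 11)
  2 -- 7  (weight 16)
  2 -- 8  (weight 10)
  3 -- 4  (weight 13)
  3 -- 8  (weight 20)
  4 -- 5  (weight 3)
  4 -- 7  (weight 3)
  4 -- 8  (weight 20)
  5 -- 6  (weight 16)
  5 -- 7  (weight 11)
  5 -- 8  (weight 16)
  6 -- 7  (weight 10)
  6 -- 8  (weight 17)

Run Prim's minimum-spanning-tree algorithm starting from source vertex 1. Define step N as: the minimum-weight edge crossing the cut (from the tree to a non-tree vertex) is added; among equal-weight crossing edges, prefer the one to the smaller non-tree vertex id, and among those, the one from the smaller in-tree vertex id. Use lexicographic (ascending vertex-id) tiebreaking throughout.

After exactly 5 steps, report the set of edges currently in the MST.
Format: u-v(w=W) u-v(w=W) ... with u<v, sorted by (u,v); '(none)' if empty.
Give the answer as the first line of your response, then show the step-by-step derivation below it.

0-1(w=10) 1-6(w=11) 4-5(w=3) 4-7(w=3) 6-7(w=10)

step 1: add edge 0-1 (w=10); MST = {0-1(w=10)}
step 2: add edge 1-6 (w=11); MST = {0-1(w=10) 1-6(w=11)}
step 3: add edge 6-7 (w=10); MST = {0-1(w=10) 1-6(w=11) 6-7(w=10)}
step 4: add edge 4-7 (w=3); MST = {0-1(w=10) 1-6(w=11) 4-7(w=3) 6-7(w=10)}
step 5: add edge 4-5 (w=3); MST = {0-1(w=10) 1-6(w=11) 4-5(w=3) 4-7(w=3) 6-7(w=10)}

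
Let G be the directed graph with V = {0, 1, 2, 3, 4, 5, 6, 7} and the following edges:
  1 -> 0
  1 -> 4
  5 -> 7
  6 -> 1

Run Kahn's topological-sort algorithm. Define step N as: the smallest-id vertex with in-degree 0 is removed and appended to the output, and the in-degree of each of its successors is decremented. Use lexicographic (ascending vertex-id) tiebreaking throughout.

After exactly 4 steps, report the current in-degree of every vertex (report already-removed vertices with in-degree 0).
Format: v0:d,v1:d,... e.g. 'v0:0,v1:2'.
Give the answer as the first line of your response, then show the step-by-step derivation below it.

v0:1,v1:0,v2:0,v3:0,v4:1,v5:0,v6:0,v7:0

step 1: output 2; order=[2]; indeg=(1,1,0,0,1,0,0,1)
step 2: output 3; order=[2,3]; indeg=(1,1,0,0,1,0,0,1)
step 3: output 5; order=[2,3,5]; indeg=(1,1,0,0,1,0,0,0)
step 4: output 6; order=[2,3,5,6]; indeg=(1,0,0,0,1,0,0,0)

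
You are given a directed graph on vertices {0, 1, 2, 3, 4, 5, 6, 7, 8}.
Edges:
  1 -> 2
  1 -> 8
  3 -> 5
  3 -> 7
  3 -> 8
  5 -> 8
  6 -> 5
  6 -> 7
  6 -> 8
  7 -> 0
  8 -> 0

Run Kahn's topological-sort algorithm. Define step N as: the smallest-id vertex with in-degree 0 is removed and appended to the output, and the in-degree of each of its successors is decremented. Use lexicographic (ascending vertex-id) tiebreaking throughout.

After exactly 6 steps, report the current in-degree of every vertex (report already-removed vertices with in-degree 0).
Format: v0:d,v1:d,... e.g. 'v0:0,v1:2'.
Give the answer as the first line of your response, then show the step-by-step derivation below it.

v0:2,v1:0,v2:0,v3:0,v4:0,v5:0,v6:0,v7:0,v8:0

step 1: output 1; order=[1]; indeg=(2,0,0,0,0,2,0,2,3)
step 2: output 2; order=[1,2]; indeg=(2,0,0,0,0,2,0,2,3)
step 3: output 3; order=[1,2,3]; indeg=(2,0,0,0,0,1,0,1,2)
step 4: output 4; order=[1,2,3,4]; indeg=(2,0,0,0,0,1,0,1,2)
step 5: output 6; order=[1,2,3,4,6]; indeg=(2,0,0,0,0,0,0,0,1)
step 6: output 5; order=[1,2,3,4,6,5]; indeg=(2,0,0,0,0,0,0,0,0)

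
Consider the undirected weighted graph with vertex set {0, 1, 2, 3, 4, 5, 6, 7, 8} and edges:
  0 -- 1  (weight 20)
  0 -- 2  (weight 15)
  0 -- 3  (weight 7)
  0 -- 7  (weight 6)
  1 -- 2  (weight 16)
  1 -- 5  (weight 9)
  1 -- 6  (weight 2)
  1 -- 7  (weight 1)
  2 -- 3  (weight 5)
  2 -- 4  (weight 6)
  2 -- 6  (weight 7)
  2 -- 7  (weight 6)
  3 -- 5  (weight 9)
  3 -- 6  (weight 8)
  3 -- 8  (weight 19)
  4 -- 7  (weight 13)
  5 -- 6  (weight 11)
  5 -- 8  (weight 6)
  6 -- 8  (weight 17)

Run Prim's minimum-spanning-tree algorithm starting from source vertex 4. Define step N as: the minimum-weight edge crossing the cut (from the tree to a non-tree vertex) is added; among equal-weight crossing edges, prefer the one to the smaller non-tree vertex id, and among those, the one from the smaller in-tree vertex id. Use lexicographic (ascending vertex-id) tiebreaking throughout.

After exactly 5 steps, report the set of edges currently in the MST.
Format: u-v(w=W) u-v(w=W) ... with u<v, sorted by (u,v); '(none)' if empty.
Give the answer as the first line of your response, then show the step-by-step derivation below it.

1-6(w=2) 1-7(w=1) 2-3(w=5) 2-4(w=6) 2-7(w=6)

step 1: add edge 2-4 (w=6); MST = {2-4(w=6)}
step 2: add edge 2-3 (w=5); MST = {2-3(w=5) 2-4(w=6)}
step 3: add edge 2-7 (w=6); MST = {2-3(w=5) 2-4(w=6) 2-7(w=6)}
step 4: add edge 1-7 (w=1); MST = {1-7(w=1) 2-3(w=5) 2-4(w=6) 2-7(w=6)}
step 5: add edge 1-6 (w=2); MST = {1-6(w=2) 1-7(w=1) 2-3(w=5) 2-4(w=6) 2-7(w=6)}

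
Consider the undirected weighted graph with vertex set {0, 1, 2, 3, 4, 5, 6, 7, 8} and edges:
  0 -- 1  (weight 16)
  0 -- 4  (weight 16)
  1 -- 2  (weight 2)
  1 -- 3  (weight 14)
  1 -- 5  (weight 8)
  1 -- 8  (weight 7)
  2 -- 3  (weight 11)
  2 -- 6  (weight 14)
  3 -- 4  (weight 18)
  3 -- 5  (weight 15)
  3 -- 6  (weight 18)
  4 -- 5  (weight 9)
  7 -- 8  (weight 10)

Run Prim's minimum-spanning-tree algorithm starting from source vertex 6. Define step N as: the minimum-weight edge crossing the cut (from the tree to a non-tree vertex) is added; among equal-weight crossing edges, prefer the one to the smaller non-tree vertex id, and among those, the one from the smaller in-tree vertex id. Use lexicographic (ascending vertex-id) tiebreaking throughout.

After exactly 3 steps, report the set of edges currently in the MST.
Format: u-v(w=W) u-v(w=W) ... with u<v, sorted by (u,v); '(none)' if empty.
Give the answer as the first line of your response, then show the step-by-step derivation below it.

1-2(w=2) 1-8(w=7) 2-6(w=14)

step 1: add edge 2-6 (w=14); MST = {2-6(w=14)}
step 2: add edge 1-2 (w=2); MST = {1-2(w=2) 2-6(w=14)}
step 3: add edge 1-8 (w=7); MST = {1-2(w=2) 1-8(w=7) 2-6(w=14)}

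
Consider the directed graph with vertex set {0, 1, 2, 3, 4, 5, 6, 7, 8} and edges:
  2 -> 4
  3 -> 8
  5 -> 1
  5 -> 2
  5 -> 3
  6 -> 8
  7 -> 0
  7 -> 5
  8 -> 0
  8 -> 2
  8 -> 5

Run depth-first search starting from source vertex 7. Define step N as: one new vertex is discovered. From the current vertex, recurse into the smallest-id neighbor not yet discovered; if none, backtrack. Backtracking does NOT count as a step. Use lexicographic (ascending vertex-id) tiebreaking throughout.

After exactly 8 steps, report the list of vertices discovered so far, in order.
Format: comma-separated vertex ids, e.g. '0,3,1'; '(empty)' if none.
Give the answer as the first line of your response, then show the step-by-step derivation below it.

7,0,5,1,2,4,3,8

step 1: discover 7; path=7; order=7
step 2: discover 0; path=7>0; order=7,0
step 3: discover 5; path=7>5; order=7,0,5
step 4: discover 1; path=7>5>1; order=7,0,5,1
step 5: discover 2; path=7>5>2; order=7,0,5,1,2
step 6: discover 4; path=7>5>2>4; order=7,0,5,1,2,4
step 7: discover 3; path=7>5>3; order=7,0,5,1,2,4,3
step 8: discover 8; path=7>5>3>8; order=7,0,5,1,2,4,3,8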